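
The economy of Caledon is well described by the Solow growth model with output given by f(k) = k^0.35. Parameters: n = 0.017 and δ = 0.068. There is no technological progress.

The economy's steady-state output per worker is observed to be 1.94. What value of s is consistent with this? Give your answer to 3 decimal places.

At the steady state, Δk = 0, so s·k^α = (n + δ)·k.
Since y* = [s/(n + δ)]^(α/(1−α)), we have s/(n + δ) = (y*)^((1−α)/α) = 1.94^1.8571 = 3.4235.
Therefore s = 3.4235 × (n + δ) = 3.4235 × 0.085 = 0.2910.

s ≈ 0.291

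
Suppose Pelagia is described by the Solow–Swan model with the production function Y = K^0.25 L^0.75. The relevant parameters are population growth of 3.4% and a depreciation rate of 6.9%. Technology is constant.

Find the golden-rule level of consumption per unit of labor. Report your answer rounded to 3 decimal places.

At the golden rule, f'(k) = n + δ, so α·k^(α−1) = n + δ and k_gold = (α/(n + δ))^(1/(1−α)).
k_gold = (0.25/0.103)^(1/0.75) = 2.4272^1.3333 ≈ 3.2618
c_gold = f(k_gold) − (n + δ)·k_gold = 1.3439 − 0.103×3.2618 ≈ 1.0079

c_gold ≈ 1.008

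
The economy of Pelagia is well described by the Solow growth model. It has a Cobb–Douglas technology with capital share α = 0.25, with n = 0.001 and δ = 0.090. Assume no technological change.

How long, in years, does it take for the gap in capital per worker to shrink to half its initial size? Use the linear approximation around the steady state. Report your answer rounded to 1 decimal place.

Near the steady state the convergence rate is λ = (1 − α)(n + δ).
λ = (1 − 0.25) × 0.091 = 0.75 × 0.091 = 0.06825
Half-life = ln 2 / λ = 0.6931 / 0.06825 ≈ 10.16 years

half-life ≈ 10.2 years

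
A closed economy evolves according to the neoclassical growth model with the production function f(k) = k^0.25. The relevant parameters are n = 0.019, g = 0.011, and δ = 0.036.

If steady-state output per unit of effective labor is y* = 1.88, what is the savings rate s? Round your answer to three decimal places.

s ≈ 0.439

In steady state, investment equals break-even investment: s·k^α = (n + g + δ)·k.
Since y* = [s/(n + g + δ)]^(α/(1−α)), we have s/(n + g + δ) = (y*)^((1−α)/α) = 1.88^3 = 6.6447.
Therefore s = 6.6447 × (n + g + δ) = 6.6447 × 0.066 = 0.4386.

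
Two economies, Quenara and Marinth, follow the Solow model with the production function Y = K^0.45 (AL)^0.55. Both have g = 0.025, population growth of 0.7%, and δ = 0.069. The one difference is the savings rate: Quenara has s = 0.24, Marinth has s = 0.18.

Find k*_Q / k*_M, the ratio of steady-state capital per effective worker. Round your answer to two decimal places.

ratio ≈ 1.69

Steady-state k* = [s/(n + g + δ)]^(1/(1−α)), so the ratio is [ (s_Q/(n + g + δ)_Q) / (s_M/(n + g + δ)_M) ]^1.8182.
s_Q/(n + g + δ)_Q = 0.24/0.101 = 2.3762; s_M/(n + g + δ)_M = 0.18/0.101 = 1.7822.
Ratio = (2.3762/1.7822)^1.8182 = 1.3333^1.8182 ≈ 1.6871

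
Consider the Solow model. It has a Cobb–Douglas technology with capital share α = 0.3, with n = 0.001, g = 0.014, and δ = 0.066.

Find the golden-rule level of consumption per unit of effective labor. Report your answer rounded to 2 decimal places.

At the golden rule, f'(k) = n + g + δ, so α·k^(α−1) = n + g + δ and k_gold = (α/(n + g + δ))^(1/(1−α)).
k_gold = (0.3/0.081)^(1/0.7) = 3.7037^1.4286 ≈ 6.4916
c_gold = f(k_gold) − (n + g + δ)·k_gold = 1.7527 − 0.081×6.4916 ≈ 1.2269

c_gold ≈ 1.23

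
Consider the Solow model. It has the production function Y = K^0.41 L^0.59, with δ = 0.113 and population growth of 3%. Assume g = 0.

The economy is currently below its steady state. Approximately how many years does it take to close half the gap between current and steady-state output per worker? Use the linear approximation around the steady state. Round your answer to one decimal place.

t_½ ≈ 8.2 years

Near the steady state the convergence rate is λ = (1 − α)(n + δ).
λ = (1 − 0.41) × 0.143 = 0.59 × 0.143 = 0.08437
Half-life = ln 2 / λ = 0.6931 / 0.08437 ≈ 8.22 years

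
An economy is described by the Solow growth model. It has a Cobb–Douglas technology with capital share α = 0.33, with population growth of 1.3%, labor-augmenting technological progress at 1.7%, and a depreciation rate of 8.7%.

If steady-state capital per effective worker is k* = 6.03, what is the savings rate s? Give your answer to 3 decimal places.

s ≈ 0.390

In steady state, investment equals break-even investment: s·k^α = (n + g + δ)·k.
So s / (n + g + δ) = (k*)^(1−α) = 6.03^0.67 = 3.3328.
Therefore s = 3.3328 × (n + g + δ) = 3.3328 × 0.117 = 0.3899.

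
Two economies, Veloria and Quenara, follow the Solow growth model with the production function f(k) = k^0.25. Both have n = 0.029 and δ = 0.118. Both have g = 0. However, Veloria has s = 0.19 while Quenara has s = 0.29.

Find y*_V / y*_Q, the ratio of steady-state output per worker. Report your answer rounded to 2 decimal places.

y*_V / y*_Q ≈ 0.87

Steady-state y* = [s/(n + δ)]^(α/(1−α)), so the ratio is [ (s_V/(n + δ)_V) / (s_Q/(n + δ)_Q) ]^0.3333.
s_V/(n + δ)_V = 0.19/0.147 = 1.2925; s_Q/(n + δ)_Q = 0.29/0.147 = 1.9728.
Ratio = (1.2925/1.9728)^0.3333 = 0.6552^0.3333 ≈ 0.8686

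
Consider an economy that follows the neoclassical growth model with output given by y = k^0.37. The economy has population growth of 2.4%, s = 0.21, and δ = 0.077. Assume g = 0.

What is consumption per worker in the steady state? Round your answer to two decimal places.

c* ≈ 1.21

Steady state requires s·f(k) = (n + δ)·k, i.e. s·k^α = (n + δ)·k.
Rearranging, k^(1−α) = s / (n + δ).
k^0.63 = 0.21 / (0.024 + 0.077) = 0.21 / 0.101 = 2.0792
k* = 2.0792^(1/0.63) ≈ 3.1959
y* = (k*)^α = 3.1959^0.37 ≈ 1.5371
c* = (1 − s)·y* = (1 − 0.21) × 1.5371 ≈ 1.2143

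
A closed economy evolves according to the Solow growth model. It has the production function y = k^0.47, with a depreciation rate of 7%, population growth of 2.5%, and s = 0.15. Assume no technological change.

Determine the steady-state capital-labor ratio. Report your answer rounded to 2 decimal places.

k* = 2.37

At the steady state, Δk = 0, so s·k^α = (n + δ)·k.
Rearranging, k^(1−α) = s / (n + δ).
k^0.53 = 0.15 / (0.025 + 0.070) = 0.15 / 0.095 = 1.5789
k* = 1.5789^(1/0.53) ≈ 2.3673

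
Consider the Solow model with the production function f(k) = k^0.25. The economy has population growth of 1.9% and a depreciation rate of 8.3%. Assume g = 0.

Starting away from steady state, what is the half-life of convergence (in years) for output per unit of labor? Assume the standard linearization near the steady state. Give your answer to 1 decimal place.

t_½ ≈ 9.1 years

Near the steady state the convergence rate is λ = (1 − α)(n + δ).
λ = (1 − 0.25) × 0.102 = 0.75 × 0.102 = 0.0765
Half-life = ln 2 / λ = 0.6931 / 0.0765 ≈ 9.06 years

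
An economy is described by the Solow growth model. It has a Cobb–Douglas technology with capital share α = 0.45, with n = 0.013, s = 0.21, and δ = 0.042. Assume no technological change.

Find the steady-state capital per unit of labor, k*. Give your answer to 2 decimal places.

At the steady state, Δk = 0, so s·k^α = (n + δ)·k.
Dividing both sides by k: k^(1−α) = s / (n + δ).
k^0.55 = 0.21 / (0.013 + 0.042) = 0.21 / 0.055 = 3.8182
k* = 3.8182^(1/0.55) ≈ 11.4268

k* = 11.43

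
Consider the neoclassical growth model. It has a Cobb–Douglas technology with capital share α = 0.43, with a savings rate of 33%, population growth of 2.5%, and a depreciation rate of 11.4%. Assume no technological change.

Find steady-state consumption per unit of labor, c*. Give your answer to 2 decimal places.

Steady state requires s·f(k) = (n + δ)·k, i.e. s·k^α = (n + δ)·k.
Dividing both sides by k: k^(1−α) = s / (n + δ).
k^0.57 = 0.33 / (0.025 + 0.114) = 0.33 / 0.139 = 2.3741
k* = 2.3741^(1/0.57) ≈ 4.5580
y* = (k*)^α = 4.5580^0.43 ≈ 1.9199
c* = (1 − s)·y* = (1 − 0.33) × 1.9199 ≈ 1.2863

c* ≈ 1.29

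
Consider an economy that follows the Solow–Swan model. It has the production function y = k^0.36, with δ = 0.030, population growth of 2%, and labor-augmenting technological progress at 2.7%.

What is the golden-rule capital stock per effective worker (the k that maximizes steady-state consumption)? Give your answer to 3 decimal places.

The golden rule sets f'(k) = n + g + δ, i.e. α·k^(α−1) = n + g + δ.
So k^(1−α) = α / (n + g + δ) = 0.36 / 0.077 = 4.6753.
k_gold = 4.6753^(1/0.64) ≈ 11.1321

k_gold ≈ 11.132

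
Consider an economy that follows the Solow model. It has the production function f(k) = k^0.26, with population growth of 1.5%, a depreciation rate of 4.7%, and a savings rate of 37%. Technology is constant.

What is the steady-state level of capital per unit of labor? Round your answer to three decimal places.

At the steady state, Δk = 0, so s·k^α = (n + δ)·k.
Rearranging, k^(1−α) = s / (n + δ).
k^0.74 = 0.37 / (0.015 + 0.047) = 0.37 / 0.062 = 5.9677
k* = 5.9677^(1/0.74) ≈ 11.1786

k* ≈ 11.179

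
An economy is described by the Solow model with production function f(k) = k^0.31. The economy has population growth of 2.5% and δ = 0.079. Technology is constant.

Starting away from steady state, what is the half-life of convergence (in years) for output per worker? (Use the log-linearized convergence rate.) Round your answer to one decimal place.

Near the steady state the convergence rate is λ = (1 − α)(n + δ).
λ = (1 − 0.31) × 0.104 = 0.69 × 0.104 = 0.07176
Half-life = ln 2 / λ = 0.6931 / 0.07176 ≈ 9.66 years

about 9.7 years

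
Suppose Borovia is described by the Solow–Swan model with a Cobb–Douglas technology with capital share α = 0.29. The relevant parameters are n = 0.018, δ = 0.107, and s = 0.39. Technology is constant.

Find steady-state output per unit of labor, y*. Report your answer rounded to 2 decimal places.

y* ≈ 1.59

At the steady state, Δk = 0, so s·k^α = (n + δ)·k.
Rearranging, k^(1−α) = s / (n + δ).
k^0.71 = 0.39 / (0.018 + 0.107) = 0.39 / 0.125 = 3.1200
k* = 3.1200^(1/0.71) ≈ 4.9658
y* = (k*)^α = 4.9658^0.29 ≈ 1.5916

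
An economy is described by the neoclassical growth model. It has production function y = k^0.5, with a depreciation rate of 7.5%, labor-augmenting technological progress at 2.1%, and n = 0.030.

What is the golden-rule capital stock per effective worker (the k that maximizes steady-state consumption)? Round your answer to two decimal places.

k_gold ≈ 15.75

The golden rule sets f'(k) = n + g + δ, i.e. α·k^(α−1) = n + g + δ.
So k^(1−α) = α / (n + g + δ) = 0.5 / 0.126 = 3.9683.
k_gold = 3.9683^(1/0.5) ≈ 15.7474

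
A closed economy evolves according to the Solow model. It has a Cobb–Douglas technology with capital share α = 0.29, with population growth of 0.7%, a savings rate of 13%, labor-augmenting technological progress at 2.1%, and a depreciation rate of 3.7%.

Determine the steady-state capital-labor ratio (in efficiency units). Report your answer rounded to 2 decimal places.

k* = 2.65

At the steady state, Δk = 0, so s·k^α = (n + g + δ)·k.
Dividing both sides by k: k^(1−α) = s / (n + g + δ).
k^0.71 = 0.13 / (0.007 + 0.021 + 0.037) = 0.13 / 0.065 = 2.0000
k* = 2.0000^(1/0.71) ≈ 2.6545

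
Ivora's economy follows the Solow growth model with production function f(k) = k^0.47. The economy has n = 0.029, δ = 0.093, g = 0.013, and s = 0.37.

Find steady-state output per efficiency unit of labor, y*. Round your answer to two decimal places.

y* ≈ 2.45

Steady state requires s·f(k) = (n + g + δ)·k, i.e. s·k^α = (n + g + δ)·k.
Rearranging, k^(1−α) = s / (n + g + δ).
k^0.53 = 0.37 / (0.029 + 0.013 + 0.093) = 0.37 / 0.135 = 2.7407
k* = 2.7407^(1/0.53) ≈ 6.7012
y* = (k*)^α = 6.7012^0.47 ≈ 2.4451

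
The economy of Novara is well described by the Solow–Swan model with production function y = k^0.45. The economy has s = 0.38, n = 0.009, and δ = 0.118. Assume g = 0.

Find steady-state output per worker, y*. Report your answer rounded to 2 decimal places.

y* ≈ 2.45

Steady state requires s·f(k) = (n + δ)·k, i.e. s·k^α = (n + δ)·k.
Dividing both sides by k: k^(1−α) = s / (n + δ).
k^0.55 = 0.38 / (0.009 + 0.118) = 0.38 / 0.127 = 2.9921
k* = 2.9921^(1/0.55) ≈ 7.3352
y* = (k*)^α = 7.3352^0.45 ≈ 2.4515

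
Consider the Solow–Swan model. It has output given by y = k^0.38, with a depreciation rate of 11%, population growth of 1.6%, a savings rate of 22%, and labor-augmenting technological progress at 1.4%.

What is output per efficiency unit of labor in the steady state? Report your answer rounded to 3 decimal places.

In steady state, investment equals break-even investment: s·k^α = (n + g + δ)·k.
Rearranging, k^(1−α) = s / (n + g + δ).
k^0.62 = 0.22 / (0.016 + 0.014 + 0.110) = 0.22 / 0.140 = 1.5714
k* = 1.5714^(1/0.62) ≈ 2.0730
y* = (k*)^α = 2.0730^0.38 ≈ 1.3192

y* ≈ 1.319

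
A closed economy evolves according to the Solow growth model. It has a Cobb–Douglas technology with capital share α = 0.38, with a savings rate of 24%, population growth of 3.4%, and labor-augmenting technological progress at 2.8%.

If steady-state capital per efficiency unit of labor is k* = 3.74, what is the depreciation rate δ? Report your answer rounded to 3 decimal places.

At the steady state, Δk = 0, so s·k^α = (n + g + δ)·k.
So s / (n + g + δ) = (k*)^(1−α) = 3.74^0.62 = 2.2656.
Therefore n + g + δ = s / 2.2656 = 0.24 / 2.2656 = 0.1059, so δ = 0.1059 − 0.062 = 0.0439.

δ ≈ 0.044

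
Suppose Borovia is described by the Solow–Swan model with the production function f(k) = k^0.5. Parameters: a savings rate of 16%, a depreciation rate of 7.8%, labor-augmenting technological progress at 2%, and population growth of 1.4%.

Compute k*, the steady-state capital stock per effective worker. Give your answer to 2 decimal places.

At the steady state, Δk = 0, so s·k^α = (n + g + δ)·k.
Dividing both sides by k: k^(1−α) = s / (n + g + δ).
k^0.5 = 0.16 / (0.014 + 0.020 + 0.078) = 0.16 / 0.112 = 1.4286
k* = 1.4286^(1/0.5) ≈ 2.0409

k* ≈ 2.04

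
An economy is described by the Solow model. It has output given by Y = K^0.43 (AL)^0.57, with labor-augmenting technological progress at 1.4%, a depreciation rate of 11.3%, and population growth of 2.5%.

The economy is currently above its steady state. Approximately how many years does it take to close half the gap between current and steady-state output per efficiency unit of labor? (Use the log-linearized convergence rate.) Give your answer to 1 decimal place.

half-life ≈ 8.0 years

Near the steady state the convergence rate is λ = (1 − α)(n + g + δ).
λ = (1 − 0.43) × 0.152 = 0.57 × 0.152 = 0.08664
Half-life = ln 2 / λ = 0.6931 / 0.08664 ≈ 8.00 years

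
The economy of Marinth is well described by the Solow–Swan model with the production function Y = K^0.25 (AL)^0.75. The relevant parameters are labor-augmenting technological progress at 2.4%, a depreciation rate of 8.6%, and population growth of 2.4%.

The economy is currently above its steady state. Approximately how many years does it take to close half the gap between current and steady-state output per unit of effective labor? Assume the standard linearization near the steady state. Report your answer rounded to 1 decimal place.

t_½ ≈ 6.9 years

Near the steady state the convergence rate is λ = (1 − α)(n + g + δ).
λ = (1 − 0.25) × 0.134 = 0.75 × 0.134 = 0.1005
Half-life = ln 2 / λ = 0.6931 / 0.1005 ≈ 6.90 years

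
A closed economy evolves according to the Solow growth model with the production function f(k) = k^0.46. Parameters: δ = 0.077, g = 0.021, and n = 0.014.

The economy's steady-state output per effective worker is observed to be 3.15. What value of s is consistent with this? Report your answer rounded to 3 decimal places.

In steady state, investment equals break-even investment: s·k^α = (n + g + δ)·k.
Since y* = [s/(n + g + δ)]^(α/(1−α)), we have s/(n + g + δ) = (y*)^((1−α)/α) = 3.15^1.1739 = 3.8456.
Therefore s = 3.8456 × (n + g + δ) = 3.8456 × 0.112 = 0.4307.

s ≈ 0.431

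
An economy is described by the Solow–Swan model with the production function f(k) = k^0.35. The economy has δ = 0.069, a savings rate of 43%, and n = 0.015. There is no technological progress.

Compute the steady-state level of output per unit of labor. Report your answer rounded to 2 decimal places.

y* = 2.41

At the steady state, Δk = 0, so s·k^α = (n + δ)·k.
Rearranging, k^(1−α) = s / (n + δ).
k^0.65 = 0.43 / (0.015 + 0.069) = 0.43 / 0.084 = 5.1190
k* = 5.1190^(1/0.65) ≈ 12.3326
y* = (k*)^α = 12.3326^0.35 ≈ 2.4092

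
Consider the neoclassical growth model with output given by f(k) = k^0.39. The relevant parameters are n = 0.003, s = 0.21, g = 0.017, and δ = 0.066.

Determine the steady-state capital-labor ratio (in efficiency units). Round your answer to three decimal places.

k* = 4.321

In steady state, investment equals break-even investment: s·k^α = (n + g + δ)·k.
Dividing both sides by k: k^(1−α) = s / (n + g + δ).
k^0.61 = 0.21 / (0.003 + 0.017 + 0.066) = 0.21 / 0.086 = 2.4419
k* = 2.4419^(1/0.61) ≈ 4.3214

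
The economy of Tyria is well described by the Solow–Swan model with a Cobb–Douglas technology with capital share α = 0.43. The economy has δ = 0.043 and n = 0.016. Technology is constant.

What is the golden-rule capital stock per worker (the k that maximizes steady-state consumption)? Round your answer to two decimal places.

The golden rule sets f'(k) = n + δ, i.e. α·k^(α−1) = n + δ.
So k^(1−α) = α / (n + δ) = 0.43 / 0.059 = 7.2881.
k_gold = 7.2881^(1/0.57) ≈ 32.6106

k_gold ≈ 32.61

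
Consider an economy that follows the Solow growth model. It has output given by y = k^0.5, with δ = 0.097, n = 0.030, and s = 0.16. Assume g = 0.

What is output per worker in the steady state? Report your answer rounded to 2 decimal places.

y* = 1.26

Steady state requires s·f(k) = (n + δ)·k, i.e. s·k^α = (n + δ)·k.
Dividing both sides by k: k^(1−α) = s / (n + δ).
k^0.5 = 0.16 / (0.030 + 0.097) = 0.16 / 0.127 = 1.2598
k* = 1.2598^(1/0.5) ≈ 1.5871
y* = (k*)^α = 1.5871^0.5 ≈ 1.2598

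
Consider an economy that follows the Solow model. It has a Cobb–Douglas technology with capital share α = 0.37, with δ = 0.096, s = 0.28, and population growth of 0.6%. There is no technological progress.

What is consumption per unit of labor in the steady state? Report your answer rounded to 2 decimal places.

In steady state, investment equals break-even investment: s·k^α = (n + δ)·k.
Dividing both sides by k: k^(1−α) = s / (n + δ).
k^0.63 = 0.28 / (0.006 + 0.096) = 0.28 / 0.102 = 2.7451
k* = 2.7451^(1/0.63) ≈ 4.9673
y* = (k*)^α = 4.9673^0.37 ≈ 1.8095
c* = (1 − s)·y* = (1 − 0.28) × 1.8095 ≈ 1.3028

c* = 1.30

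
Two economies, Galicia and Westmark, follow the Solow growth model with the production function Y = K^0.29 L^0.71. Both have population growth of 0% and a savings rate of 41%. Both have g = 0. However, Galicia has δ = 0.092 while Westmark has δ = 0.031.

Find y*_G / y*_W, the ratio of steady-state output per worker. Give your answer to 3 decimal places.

Steady-state y* = [s/(n + δ)]^(α/(1−α)), so the ratio is [ (s_G/(n + δ)_G) / (s_W/(n + δ)_W) ]^0.4085.
s_G/(n + δ)_G = 0.41/0.092 = 4.4565; s_W/(n + δ)_W = 0.41/0.031 = 13.2258.
Ratio = (4.4565/13.2258)^0.4085 = 0.3370^0.4085 ≈ 0.6413

ratio ≈ 0.641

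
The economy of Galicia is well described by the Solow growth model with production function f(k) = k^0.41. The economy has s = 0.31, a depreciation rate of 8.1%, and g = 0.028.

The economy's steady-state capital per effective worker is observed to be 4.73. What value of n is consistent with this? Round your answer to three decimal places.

In steady state, investment equals break-even investment: s·k^α = (n + g + δ)·k.
So s / (n + g + δ) = (k*)^(1−α) = 4.73^0.59 = 2.5013.
Therefore n + g + δ = s / 2.5013 = 0.31 / 2.5013 = 0.1239, so n = 0.1239 − 0.109 = 0.0149.

n ≈ 0.015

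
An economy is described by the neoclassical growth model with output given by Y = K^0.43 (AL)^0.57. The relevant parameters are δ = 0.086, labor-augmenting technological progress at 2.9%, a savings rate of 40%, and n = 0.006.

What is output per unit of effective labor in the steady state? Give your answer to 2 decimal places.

y* = 2.46

Steady state requires s·f(k) = (n + g + δ)·k, i.e. s·k^α = (n + g + δ)·k.
Dividing both sides by k: k^(1−α) = s / (n + g + δ).
k^0.57 = 0.40 / (0.006 + 0.029 + 0.086) = 0.40 / 0.121 = 3.3058
k* = 3.3058^(1/0.57) ≈ 8.1473
y* = (k*)^α = 8.1473^0.43 ≈ 2.4645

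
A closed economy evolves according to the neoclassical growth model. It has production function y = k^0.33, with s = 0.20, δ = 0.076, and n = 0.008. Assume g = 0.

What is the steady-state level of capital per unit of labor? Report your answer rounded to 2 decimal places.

k* ≈ 3.65

At the steady state, Δk = 0, so s·k^α = (n + δ)·k.
Dividing both sides by k: k^(1−α) = s / (n + δ).
k^0.67 = 0.20 / (0.008 + 0.076) = 0.20 / 0.084 = 2.3810
k* = 2.3810^(1/0.67) ≈ 3.6503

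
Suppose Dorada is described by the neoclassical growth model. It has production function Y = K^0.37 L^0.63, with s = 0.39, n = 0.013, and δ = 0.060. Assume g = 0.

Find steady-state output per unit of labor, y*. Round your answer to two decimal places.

y* ≈ 2.68

In steady state, investment equals break-even investment: s·k^α = (n + δ)·k.
Rearranging, k^(1−α) = s / (n + δ).
k^0.63 = 0.39 / (0.013 + 0.060) = 0.39 / 0.073 = 5.3425
k* = 5.3425^(1/0.63) ≈ 14.2939
y* = (k*)^α = 14.2939^0.37 ≈ 2.6755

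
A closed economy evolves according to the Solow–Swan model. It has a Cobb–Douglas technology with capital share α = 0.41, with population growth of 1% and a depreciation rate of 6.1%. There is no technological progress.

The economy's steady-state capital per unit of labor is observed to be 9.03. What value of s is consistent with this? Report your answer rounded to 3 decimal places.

In steady state, investment equals break-even investment: s·k^α = (n + δ)·k.
So s / (n + δ) = (k*)^(1−α) = 9.03^0.59 = 3.6632.
Therefore s = 3.6632 × (n + δ) = 3.6632 × 0.071 = 0.2601.

s ≈ 0.260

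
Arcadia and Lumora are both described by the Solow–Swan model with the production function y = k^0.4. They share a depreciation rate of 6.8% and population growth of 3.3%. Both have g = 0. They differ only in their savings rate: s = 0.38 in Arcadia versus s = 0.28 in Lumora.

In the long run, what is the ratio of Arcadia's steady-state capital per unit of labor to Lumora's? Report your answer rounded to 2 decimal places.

ratio ≈ 1.66

Steady-state k* = [s/(n + δ)]^(1/(1−α)), so the ratio is [ (s_A/(n + δ)_A) / (s_L/(n + δ)_L) ]^1.6667.
s_A/(n + δ)_A = 0.38/0.101 = 3.7624; s_L/(n + δ)_L = 0.28/0.101 = 2.7723.
Ratio = (3.7624/2.7723)^1.6667 = 1.3571^1.6667 ≈ 1.6635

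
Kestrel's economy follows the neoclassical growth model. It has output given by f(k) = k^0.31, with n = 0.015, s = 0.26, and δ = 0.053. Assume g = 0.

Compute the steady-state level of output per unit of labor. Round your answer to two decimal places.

y* = 1.83

In steady state, investment equals break-even investment: s·k^α = (n + δ)·k.
Rearranging, k^(1−α) = s / (n + δ).
k^0.69 = 0.26 / (0.015 + 0.053) = 0.26 / 0.068 = 3.8235
k* = 3.8235^(1/0.69) ≈ 6.9847
y* = (k*)^α = 6.9847^0.31 ≈ 1.8268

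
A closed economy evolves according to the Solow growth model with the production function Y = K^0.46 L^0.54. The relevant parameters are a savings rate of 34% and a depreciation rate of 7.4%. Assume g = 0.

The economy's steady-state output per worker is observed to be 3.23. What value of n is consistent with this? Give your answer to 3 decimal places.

At the steady state, Δk = 0, so s·k^α = (n + δ)·k.
Since y* = [s/(n + δ)]^(α/(1−α)), we have s/(n + δ) = (y*)^((1−α)/α) = 3.23^1.1739 = 3.9605.
Therefore n + δ = s / 3.9605 = 0.34 / 3.9605 = 0.0858, so n = 0.0858 − 0.074 = 0.0118.

n ≈ 0.012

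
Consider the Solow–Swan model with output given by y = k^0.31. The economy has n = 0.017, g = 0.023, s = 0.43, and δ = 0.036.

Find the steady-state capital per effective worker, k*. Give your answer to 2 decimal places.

At the steady state, Δk = 0, so s·k^α = (n + g + δ)·k.
Dividing both sides by k: k^(1−α) = s / (n + g + δ).
k^0.69 = 0.43 / (0.017 + 0.023 + 0.036) = 0.43 / 0.076 = 5.6579
k* = 5.6579^(1/0.69) ≈ 12.3255

k* ≈ 12.33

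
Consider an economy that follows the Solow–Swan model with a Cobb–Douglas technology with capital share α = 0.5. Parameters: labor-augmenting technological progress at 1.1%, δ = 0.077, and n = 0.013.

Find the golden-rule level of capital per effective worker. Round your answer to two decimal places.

The golden rule sets f'(k) = n + g + δ, i.e. α·k^(α−1) = n + g + δ.
So k^(1−α) = α / (n + g + δ) = 0.5 / 0.101 = 4.9505.
k_gold = 4.9505^(1/0.5) ≈ 24.5075

k_gold ≈ 24.51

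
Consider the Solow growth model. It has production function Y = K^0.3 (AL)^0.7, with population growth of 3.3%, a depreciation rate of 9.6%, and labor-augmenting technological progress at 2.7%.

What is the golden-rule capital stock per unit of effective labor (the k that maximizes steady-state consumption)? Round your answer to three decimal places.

The golden rule sets f'(k) = n + g + δ, i.e. α·k^(α−1) = n + g + δ.
So k^(1−α) = α / (n + g + δ) = 0.3 / 0.156 = 1.9231.
k_gold = 1.9231^(1/0.7) ≈ 2.5452

k_gold ≈ 2.545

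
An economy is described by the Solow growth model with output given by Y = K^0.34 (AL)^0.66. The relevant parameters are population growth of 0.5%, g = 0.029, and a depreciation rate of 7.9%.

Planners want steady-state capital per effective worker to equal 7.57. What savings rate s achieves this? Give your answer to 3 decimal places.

In steady state, investment equals break-even investment: s·k^α = (n + g + δ)·k.
So s / (n + g + δ) = (k*)^(1−α) = 7.57^0.66 = 3.8037.
Therefore s = 3.8037 × (n + g + δ) = 3.8037 × 0.113 = 0.4298.

s ≈ 0.430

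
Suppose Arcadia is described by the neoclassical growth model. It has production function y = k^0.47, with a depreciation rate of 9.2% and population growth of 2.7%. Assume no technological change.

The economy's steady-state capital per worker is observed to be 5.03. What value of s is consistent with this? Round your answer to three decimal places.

s ≈ 0.280

Steady state requires s·f(k) = (n + δ)·k, i.e. s·k^α = (n + δ)·k.
So s / (n + δ) = (k*)^(1−α) = 5.03^0.53 = 2.3541.
Therefore s = 2.3541 × (n + δ) = 2.3541 × 0.119 = 0.2801.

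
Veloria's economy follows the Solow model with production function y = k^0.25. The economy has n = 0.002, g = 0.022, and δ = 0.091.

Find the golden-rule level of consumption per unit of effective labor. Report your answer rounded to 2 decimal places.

At the golden rule, f'(k) = n + g + δ, so α·k^(α−1) = n + g + δ and k_gold = (α/(n + g + δ))^(1/(1−α)).
k_gold = (0.25/0.115)^(1/0.75) = 2.1739^1.3333 ≈ 2.8161
c_gold = f(k_gold) − (n + g + δ)·k_gold = 1.2954 − 0.115×2.8161 ≈ 0.9715

c_gold ≈ 0.97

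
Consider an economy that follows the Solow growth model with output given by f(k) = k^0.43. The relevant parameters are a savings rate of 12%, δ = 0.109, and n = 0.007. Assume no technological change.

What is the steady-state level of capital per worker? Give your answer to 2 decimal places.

In steady state, investment equals break-even investment: s·k^α = (n + δ)·k.
Dividing both sides by k: k^(1−α) = s / (n + δ).
k^0.57 = 0.12 / (0.007 + 0.109) = 0.12 / 0.116 = 1.0345
k* = 1.0345^(1/0.57) ≈ 1.0613

k* ≈ 1.06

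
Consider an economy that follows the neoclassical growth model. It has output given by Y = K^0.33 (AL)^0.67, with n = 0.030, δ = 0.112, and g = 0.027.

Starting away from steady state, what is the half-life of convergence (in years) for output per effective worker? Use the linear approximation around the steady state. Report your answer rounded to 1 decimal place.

Near the steady state the convergence rate is λ = (1 − α)(n + g + δ).
λ = (1 − 0.33) × 0.169 = 0.67 × 0.169 = 0.11323
Half-life = ln 2 / λ = 0.6931 / 0.11323 ≈ 6.12 years

t_½ ≈ 6.1 years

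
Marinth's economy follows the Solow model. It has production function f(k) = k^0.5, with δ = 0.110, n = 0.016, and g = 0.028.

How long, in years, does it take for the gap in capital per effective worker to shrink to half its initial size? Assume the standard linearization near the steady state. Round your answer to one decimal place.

t_½ ≈ 9.0 years

Near the steady state the convergence rate is λ = (1 − α)(n + g + δ).
λ = (1 − 0.5) × 0.154 = 0.5 × 0.154 = 0.0770
Half-life = ln 2 / λ = 0.6931 / 0.0770 ≈ 9.00 years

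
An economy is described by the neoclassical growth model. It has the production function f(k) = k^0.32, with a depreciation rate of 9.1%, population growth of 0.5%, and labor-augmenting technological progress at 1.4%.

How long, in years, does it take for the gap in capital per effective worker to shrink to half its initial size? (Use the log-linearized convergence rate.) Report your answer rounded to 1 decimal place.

Near the steady state the convergence rate is λ = (1 − α)(n + g + δ).
λ = (1 − 0.32) × 0.110 = 0.68 × 0.110 = 0.0748
Half-life = ln 2 / λ = 0.6931 / 0.0748 ≈ 9.27 years

t_½ ≈ 9.3 years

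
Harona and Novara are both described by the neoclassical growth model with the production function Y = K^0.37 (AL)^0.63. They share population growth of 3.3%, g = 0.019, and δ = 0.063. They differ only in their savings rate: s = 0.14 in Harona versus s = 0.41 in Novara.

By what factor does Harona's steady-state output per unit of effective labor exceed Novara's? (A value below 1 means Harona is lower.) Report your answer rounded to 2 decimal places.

Steady-state y* = [s/(n + g + δ)]^(α/(1−α)), so the ratio is [ (s_H/(n + g + δ)_H) / (s_N/(n + g + δ)_N) ]^0.5873.
s_H/(n + g + δ)_H = 0.14/0.115 = 1.2174; s_N/(n + g + δ)_N = 0.41/0.115 = 3.5652.
Ratio = (1.2174/3.5652)^0.5873 = 0.3415^0.5873 ≈ 0.5321

y*_H / y*_N ≈ 0.53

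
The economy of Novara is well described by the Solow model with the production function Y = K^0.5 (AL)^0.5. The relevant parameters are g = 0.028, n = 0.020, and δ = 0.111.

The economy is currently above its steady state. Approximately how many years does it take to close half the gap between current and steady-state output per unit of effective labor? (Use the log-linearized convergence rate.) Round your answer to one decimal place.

Near the steady state the convergence rate is λ = (1 − α)(n + g + δ).
λ = (1 − 0.5) × 0.159 = 0.5 × 0.159 = 0.0795
Half-life = ln 2 / λ = 0.6931 / 0.0795 ≈ 8.72 years

about 8.7 years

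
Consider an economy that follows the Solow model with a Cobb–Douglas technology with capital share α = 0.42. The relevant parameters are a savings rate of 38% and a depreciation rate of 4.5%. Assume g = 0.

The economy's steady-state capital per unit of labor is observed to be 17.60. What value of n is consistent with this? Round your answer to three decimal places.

n ≈ 0.027

At the steady state, Δk = 0, so s·k^α = (n + δ)·k.
So s / (n + δ) = (k*)^(1−α) = 17.60^0.58 = 5.2771.
Therefore n + δ = s / 5.2771 = 0.38 / 5.2771 = 0.0720, so n = 0.0720 − 0.045 = 0.0270.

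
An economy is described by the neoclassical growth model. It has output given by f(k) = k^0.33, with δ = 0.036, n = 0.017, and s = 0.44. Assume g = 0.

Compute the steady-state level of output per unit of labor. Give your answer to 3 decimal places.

In steady state, investment equals break-even investment: s·k^α = (n + δ)·k.
Dividing both sides by k: k^(1−α) = s / (n + δ).
k^0.67 = 0.44 / (0.017 + 0.036) = 0.44 / 0.053 = 8.3019
k* = 8.3019^(1/0.67) ≈ 23.5454
y* = (k*)^α = 23.5454^0.33 ≈ 2.8361

y* ≈ 2.836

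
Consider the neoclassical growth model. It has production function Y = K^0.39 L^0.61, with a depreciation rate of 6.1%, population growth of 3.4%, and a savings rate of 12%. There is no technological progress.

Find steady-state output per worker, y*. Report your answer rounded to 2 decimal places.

Steady state requires s·f(k) = (n + δ)·k, i.e. s·k^α = (n + δ)·k.
Rearranging, k^(1−α) = s / (n + δ).
k^0.61 = 0.12 / (0.034 + 0.061) = 0.12 / 0.095 = 1.2632
k* = 1.2632^(1/0.61) ≈ 1.4667
y* = (k*)^α = 1.4667^0.39 ≈ 1.1611

y* ≈ 1.16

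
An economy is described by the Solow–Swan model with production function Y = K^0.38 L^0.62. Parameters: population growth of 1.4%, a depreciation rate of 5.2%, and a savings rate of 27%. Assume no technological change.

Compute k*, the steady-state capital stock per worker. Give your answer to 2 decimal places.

Steady state requires s·f(k) = (n + δ)·k, i.e. s·k^α = (n + δ)·k.
Dividing both sides by k: k^(1−α) = s / (n + δ).
k^0.62 = 0.27 / (0.014 + 0.052) = 0.27 / 0.066 = 4.0909
k* = 4.0909^(1/0.62) ≈ 9.7007

k* = 9.70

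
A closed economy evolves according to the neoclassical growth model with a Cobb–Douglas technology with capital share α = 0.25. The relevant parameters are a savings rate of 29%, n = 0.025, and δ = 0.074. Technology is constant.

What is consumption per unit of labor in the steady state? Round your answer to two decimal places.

c* ≈ 1.02

In steady state, investment equals break-even investment: s·k^α = (n + δ)·k.
Rearranging, k^(1−α) = s / (n + δ).
k^0.75 = 0.29 / (0.025 + 0.074) = 0.29 / 0.099 = 2.9293
k* = 2.9293^(1/0.75) ≈ 4.1913
y* = (k*)^α = 4.1913^0.25 ≈ 1.4308
c* = (1 − s)·y* = (1 − 0.29) × 1.4308 ≈ 1.0159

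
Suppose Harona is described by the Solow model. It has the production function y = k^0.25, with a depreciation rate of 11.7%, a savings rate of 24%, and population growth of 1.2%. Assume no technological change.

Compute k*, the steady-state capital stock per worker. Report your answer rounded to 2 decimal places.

k* ≈ 2.29

In steady state, investment equals break-even investment: s·k^α = (n + δ)·k.
Dividing both sides by k: k^(1−α) = s / (n + δ).
k^0.75 = 0.24 / (0.012 + 0.117) = 0.24 / 0.129 = 1.8605
k* = 1.8605^(1/0.75) ≈ 2.2883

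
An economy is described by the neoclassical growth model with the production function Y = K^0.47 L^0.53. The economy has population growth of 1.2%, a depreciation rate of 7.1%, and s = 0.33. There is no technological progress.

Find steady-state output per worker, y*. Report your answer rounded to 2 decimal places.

Steady state requires s·f(k) = (n + δ)·k, i.e. s·k^α = (n + δ)·k.
Rearranging, k^(1−α) = s / (n + δ).
k^0.53 = 0.33 / (0.012 + 0.071) = 0.33 / 0.083 = 3.9759
k* = 3.9759^(1/0.53) ≈ 13.5210
y* = (k*)^α = 13.5210^0.47 ≈ 3.4007

y* ≈ 3.40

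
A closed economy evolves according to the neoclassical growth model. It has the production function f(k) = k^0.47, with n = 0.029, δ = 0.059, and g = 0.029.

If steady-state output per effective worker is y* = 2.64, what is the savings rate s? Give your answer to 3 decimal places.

s ≈ 0.350

At the steady state, Δk = 0, so s·k^α = (n + g + δ)·k.
Since y* = [s/(n + g + δ)]^(α/(1−α)), we have s/(n + g + δ) = (y*)^((1−α)/α) = 2.64^1.1277 = 2.9884.
Therefore s = 2.9884 × (n + g + δ) = 2.9884 × 0.117 = 0.3496.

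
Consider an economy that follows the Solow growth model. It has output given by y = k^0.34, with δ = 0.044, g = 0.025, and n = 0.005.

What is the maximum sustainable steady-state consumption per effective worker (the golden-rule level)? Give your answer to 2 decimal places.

c_gold ≈ 1.45

At the golden rule, f'(k) = n + g + δ, so α·k^(α−1) = n + g + δ and k_gold = (α/(n + g + δ))^(1/(1−α)).
k_gold = (0.34/0.074)^(1/0.66) = 4.5946^1.5152 ≈ 10.0795
c_gold = f(k_gold) − (n + g + δ)·k_gold = 2.1937 − 0.074×10.0795 ≈ 1.4478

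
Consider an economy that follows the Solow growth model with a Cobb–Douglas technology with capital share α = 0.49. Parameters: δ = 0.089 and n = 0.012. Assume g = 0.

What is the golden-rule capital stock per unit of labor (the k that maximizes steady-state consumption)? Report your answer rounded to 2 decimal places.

The golden rule sets f'(k) = n + δ, i.e. α·k^(α−1) = n + δ.
So k^(1−α) = α / (n + δ) = 0.49 / 0.101 = 4.8515.
k_gold = 4.8515^(1/0.51) ≈ 22.1236

k_gold ≈ 22.12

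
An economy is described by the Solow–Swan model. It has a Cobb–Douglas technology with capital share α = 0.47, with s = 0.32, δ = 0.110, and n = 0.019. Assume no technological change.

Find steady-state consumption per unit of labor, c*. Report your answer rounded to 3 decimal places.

At the steady state, Δk = 0, so s·k^α = (n + δ)·k.
Dividing both sides by k: k^(1−α) = s / (n + δ).
k^0.53 = 0.32 / (0.019 + 0.110) = 0.32 / 0.129 = 2.4806
k* = 2.4806^(1/0.53) ≈ 5.5520
y* = (k*)^α = 5.5520^0.47 ≈ 2.2382
c* = (1 − s)·y* = (1 − 0.32) × 2.2382 ≈ 1.5220

c* = 1.522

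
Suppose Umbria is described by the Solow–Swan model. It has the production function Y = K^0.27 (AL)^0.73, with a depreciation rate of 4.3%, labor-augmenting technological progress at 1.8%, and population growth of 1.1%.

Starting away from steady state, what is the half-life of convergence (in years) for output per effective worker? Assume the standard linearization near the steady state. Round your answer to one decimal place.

about 13.2 years

Near the steady state the convergence rate is λ = (1 − α)(n + g + δ).
λ = (1 − 0.27) × 0.072 = 0.73 × 0.072 = 0.05256
Half-life = ln 2 / λ = 0.6931 / 0.05256 ≈ 13.19 years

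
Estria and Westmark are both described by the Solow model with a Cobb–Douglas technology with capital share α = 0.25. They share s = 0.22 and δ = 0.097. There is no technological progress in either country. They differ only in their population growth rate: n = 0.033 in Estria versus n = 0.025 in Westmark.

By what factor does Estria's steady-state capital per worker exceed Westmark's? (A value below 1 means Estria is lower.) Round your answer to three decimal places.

ratio ≈ 0.919

Steady-state k* = [s/(n + δ)]^(1/(1−α)), so the ratio is [ (s_E/(n + δ)_E) / (s_W/(n + δ)_W) ]^1.3333.
s_E/(n + δ)_E = 0.22/0.130 = 1.6923; s_W/(n + δ)_W = 0.22/0.122 = 1.8033.
Ratio = (1.6923/1.8033)^1.3333 = 0.9384^1.3333 ≈ 0.9187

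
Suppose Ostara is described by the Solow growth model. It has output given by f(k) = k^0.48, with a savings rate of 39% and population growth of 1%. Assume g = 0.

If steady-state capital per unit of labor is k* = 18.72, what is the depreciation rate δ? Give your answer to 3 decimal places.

In steady state, investment equals break-even investment: s·k^α = (n + δ)·k.
So s / (n + δ) = (k*)^(1−α) = 18.72^0.52 = 4.5877.
Therefore n + δ = s / 4.5877 = 0.39 / 4.5877 = 0.0850, so δ = 0.0850 − 0.010 = 0.0750.

δ ≈ 0.075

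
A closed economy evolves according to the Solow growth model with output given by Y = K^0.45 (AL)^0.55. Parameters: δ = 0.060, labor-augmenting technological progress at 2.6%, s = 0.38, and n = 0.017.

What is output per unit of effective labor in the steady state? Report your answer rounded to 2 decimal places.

y* ≈ 2.91

At the steady state, Δk = 0, so s·k^α = (n + g + δ)·k.
Dividing both sides by k: k^(1−α) = s / (n + g + δ).
k^0.55 = 0.38 / (0.017 + 0.026 + 0.060) = 0.38 / 0.103 = 3.6893
k* = 3.6893^(1/0.55) ≈ 10.7351
y* = (k*)^α = 10.7351^0.45 ≈ 2.9098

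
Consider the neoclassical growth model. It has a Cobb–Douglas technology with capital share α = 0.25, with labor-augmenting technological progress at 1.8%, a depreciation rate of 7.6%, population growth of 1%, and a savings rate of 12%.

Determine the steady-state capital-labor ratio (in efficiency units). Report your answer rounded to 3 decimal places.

k* ≈ 1.210

Steady state requires s·f(k) = (n + g + δ)·k, i.e. s·k^α = (n + g + δ)·k.
Rearranging, k^(1−α) = s / (n + g + δ).
k^0.75 = 0.12 / (0.010 + 0.018 + 0.076) = 0.12 / 0.104 = 1.1538
k* = 1.1538^(1/0.75) ≈ 1.2102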